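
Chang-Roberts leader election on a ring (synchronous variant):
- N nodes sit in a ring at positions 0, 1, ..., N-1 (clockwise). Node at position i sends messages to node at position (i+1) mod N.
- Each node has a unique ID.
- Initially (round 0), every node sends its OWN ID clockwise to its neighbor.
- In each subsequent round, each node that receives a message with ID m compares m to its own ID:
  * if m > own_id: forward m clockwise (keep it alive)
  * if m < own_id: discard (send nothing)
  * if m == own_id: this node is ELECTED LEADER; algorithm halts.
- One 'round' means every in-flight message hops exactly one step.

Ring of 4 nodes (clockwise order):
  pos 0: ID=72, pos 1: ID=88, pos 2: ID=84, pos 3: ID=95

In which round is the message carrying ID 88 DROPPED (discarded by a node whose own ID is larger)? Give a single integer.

Round 1: pos1(id88) recv 72: drop; pos2(id84) recv 88: fwd; pos3(id95) recv 84: drop; pos0(id72) recv 95: fwd
Round 2: pos3(id95) recv 88: drop; pos1(id88) recv 95: fwd
Round 3: pos2(id84) recv 95: fwd
Round 4: pos3(id95) recv 95: ELECTED
Message ID 88 originates at pos 1; dropped at pos 3 in round 2

Answer: 2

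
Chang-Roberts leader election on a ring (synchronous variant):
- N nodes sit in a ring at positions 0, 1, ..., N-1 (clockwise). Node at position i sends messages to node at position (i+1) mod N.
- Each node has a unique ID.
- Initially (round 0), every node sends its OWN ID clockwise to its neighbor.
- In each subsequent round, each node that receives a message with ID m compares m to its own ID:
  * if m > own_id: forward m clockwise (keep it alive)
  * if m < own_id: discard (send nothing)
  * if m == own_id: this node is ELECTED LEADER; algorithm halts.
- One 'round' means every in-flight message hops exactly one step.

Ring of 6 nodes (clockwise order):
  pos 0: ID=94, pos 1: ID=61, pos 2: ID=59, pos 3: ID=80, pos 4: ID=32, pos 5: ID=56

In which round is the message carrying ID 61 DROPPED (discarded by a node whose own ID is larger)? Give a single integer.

Round 1: pos1(id61) recv 94: fwd; pos2(id59) recv 61: fwd; pos3(id80) recv 59: drop; pos4(id32) recv 80: fwd; pos5(id56) recv 32: drop; pos0(id94) recv 56: drop
Round 2: pos2(id59) recv 94: fwd; pos3(id80) recv 61: drop; pos5(id56) recv 80: fwd
Round 3: pos3(id80) recv 94: fwd; pos0(id94) recv 80: drop
Round 4: pos4(id32) recv 94: fwd
Round 5: pos5(id56) recv 94: fwd
Round 6: pos0(id94) recv 94: ELECTED
Message ID 61 originates at pos 1; dropped at pos 3 in round 2

Answer: 2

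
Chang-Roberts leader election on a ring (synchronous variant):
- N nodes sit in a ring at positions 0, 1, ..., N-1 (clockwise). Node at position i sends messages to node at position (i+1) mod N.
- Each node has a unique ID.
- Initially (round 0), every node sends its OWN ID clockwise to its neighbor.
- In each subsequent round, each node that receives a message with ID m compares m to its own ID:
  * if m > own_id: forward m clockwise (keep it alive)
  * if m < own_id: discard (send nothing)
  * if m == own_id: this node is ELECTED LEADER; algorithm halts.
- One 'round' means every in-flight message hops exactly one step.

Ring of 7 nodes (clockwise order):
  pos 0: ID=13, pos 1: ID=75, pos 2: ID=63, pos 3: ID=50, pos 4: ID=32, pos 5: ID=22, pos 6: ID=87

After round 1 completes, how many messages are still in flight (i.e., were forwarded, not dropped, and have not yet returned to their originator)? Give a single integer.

Round 1: pos1(id75) recv 13: drop; pos2(id63) recv 75: fwd; pos3(id50) recv 63: fwd; pos4(id32) recv 50: fwd; pos5(id22) recv 32: fwd; pos6(id87) recv 22: drop; pos0(id13) recv 87: fwd
After round 1: 5 messages still in flight

Answer: 5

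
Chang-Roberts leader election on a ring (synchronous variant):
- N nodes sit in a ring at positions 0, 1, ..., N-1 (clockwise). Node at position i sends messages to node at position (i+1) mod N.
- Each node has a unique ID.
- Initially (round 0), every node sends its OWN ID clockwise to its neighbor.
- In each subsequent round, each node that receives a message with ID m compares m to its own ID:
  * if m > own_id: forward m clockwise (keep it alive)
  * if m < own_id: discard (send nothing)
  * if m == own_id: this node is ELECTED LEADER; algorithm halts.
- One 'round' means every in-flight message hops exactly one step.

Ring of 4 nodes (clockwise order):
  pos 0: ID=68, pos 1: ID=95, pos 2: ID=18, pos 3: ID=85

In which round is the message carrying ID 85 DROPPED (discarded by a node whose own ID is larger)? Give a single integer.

Answer: 2

Derivation:
Round 1: pos1(id95) recv 68: drop; pos2(id18) recv 95: fwd; pos3(id85) recv 18: drop; pos0(id68) recv 85: fwd
Round 2: pos3(id85) recv 95: fwd; pos1(id95) recv 85: drop
Round 3: pos0(id68) recv 95: fwd
Round 4: pos1(id95) recv 95: ELECTED
Message ID 85 originates at pos 3; dropped at pos 1 in round 2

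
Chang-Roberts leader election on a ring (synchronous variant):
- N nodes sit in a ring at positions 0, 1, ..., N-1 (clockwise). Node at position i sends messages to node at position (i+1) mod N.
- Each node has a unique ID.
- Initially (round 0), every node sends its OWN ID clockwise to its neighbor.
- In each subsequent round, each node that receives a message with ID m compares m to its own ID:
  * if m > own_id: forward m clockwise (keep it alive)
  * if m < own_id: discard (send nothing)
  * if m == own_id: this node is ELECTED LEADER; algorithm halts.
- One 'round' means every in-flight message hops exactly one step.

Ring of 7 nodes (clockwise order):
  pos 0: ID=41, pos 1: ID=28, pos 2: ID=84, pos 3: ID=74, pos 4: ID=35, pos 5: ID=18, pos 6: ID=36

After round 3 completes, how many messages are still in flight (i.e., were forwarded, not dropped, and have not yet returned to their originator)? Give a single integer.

Round 1: pos1(id28) recv 41: fwd; pos2(id84) recv 28: drop; pos3(id74) recv 84: fwd; pos4(id35) recv 74: fwd; pos5(id18) recv 35: fwd; pos6(id36) recv 18: drop; pos0(id41) recv 36: drop
Round 2: pos2(id84) recv 41: drop; pos4(id35) recv 84: fwd; pos5(id18) recv 74: fwd; pos6(id36) recv 35: drop
Round 3: pos5(id18) recv 84: fwd; pos6(id36) recv 74: fwd
After round 3: 2 messages still in flight

Answer: 2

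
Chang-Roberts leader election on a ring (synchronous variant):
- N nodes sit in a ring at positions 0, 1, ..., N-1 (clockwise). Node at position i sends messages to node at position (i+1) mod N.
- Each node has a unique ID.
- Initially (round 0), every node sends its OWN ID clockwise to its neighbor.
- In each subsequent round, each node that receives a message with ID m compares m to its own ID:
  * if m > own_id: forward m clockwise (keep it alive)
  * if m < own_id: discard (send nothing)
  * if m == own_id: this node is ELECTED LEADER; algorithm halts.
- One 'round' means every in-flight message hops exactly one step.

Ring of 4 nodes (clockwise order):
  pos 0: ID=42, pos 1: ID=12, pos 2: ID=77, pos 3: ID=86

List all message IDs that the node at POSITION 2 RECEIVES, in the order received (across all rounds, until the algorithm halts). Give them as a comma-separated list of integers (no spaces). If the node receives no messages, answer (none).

Answer: 12,42,86

Derivation:
Round 1: pos1(id12) recv 42: fwd; pos2(id77) recv 12: drop; pos3(id86) recv 77: drop; pos0(id42) recv 86: fwd
Round 2: pos2(id77) recv 42: drop; pos1(id12) recv 86: fwd
Round 3: pos2(id77) recv 86: fwd
Round 4: pos3(id86) recv 86: ELECTED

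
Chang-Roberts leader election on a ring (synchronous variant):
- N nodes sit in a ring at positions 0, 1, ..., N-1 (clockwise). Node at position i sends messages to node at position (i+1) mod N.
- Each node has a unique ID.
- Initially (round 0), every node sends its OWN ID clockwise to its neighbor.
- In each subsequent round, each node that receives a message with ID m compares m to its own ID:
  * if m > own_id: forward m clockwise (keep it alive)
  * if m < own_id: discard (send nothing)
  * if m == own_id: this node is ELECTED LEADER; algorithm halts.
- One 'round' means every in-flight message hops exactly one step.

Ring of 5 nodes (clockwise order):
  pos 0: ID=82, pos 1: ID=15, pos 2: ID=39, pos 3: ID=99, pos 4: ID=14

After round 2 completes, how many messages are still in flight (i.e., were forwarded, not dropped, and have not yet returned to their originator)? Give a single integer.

Answer: 2

Derivation:
Round 1: pos1(id15) recv 82: fwd; pos2(id39) recv 15: drop; pos3(id99) recv 39: drop; pos4(id14) recv 99: fwd; pos0(id82) recv 14: drop
Round 2: pos2(id39) recv 82: fwd; pos0(id82) recv 99: fwd
After round 2: 2 messages still in flight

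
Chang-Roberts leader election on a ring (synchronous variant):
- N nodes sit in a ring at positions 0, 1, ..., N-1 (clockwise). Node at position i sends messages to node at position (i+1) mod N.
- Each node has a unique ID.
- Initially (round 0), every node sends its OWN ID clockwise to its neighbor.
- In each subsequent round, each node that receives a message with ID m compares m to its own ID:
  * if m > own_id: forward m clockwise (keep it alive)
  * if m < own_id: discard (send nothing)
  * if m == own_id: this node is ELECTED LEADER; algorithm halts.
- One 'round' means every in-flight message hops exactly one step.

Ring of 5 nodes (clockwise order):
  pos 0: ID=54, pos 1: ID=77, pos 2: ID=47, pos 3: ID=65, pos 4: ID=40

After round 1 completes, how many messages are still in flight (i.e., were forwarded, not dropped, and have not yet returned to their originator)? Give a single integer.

Round 1: pos1(id77) recv 54: drop; pos2(id47) recv 77: fwd; pos3(id65) recv 47: drop; pos4(id40) recv 65: fwd; pos0(id54) recv 40: drop
After round 1: 2 messages still in flight

Answer: 2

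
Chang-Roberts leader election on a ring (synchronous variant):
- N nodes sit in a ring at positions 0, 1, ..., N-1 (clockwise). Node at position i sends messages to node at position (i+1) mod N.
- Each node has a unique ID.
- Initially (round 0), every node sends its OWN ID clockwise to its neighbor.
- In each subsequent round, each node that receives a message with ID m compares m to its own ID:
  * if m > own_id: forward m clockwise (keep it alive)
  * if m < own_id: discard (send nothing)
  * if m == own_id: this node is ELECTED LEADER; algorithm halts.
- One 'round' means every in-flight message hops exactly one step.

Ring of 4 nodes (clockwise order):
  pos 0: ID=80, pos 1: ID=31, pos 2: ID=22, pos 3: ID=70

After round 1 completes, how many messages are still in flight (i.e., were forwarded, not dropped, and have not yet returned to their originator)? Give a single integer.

Round 1: pos1(id31) recv 80: fwd; pos2(id22) recv 31: fwd; pos3(id70) recv 22: drop; pos0(id80) recv 70: drop
After round 1: 2 messages still in flight

Answer: 2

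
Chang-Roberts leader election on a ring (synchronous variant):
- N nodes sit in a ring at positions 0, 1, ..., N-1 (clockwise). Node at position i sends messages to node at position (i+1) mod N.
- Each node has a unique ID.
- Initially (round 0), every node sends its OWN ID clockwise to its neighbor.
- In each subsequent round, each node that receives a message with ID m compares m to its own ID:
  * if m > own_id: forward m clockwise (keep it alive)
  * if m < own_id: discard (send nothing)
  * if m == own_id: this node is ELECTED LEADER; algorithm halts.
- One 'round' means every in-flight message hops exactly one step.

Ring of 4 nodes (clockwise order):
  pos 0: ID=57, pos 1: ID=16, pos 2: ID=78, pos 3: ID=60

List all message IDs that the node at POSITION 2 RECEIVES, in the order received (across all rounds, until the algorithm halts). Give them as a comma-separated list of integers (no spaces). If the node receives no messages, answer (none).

Answer: 16,57,60,78

Derivation:
Round 1: pos1(id16) recv 57: fwd; pos2(id78) recv 16: drop; pos3(id60) recv 78: fwd; pos0(id57) recv 60: fwd
Round 2: pos2(id78) recv 57: drop; pos0(id57) recv 78: fwd; pos1(id16) recv 60: fwd
Round 3: pos1(id16) recv 78: fwd; pos2(id78) recv 60: drop
Round 4: pos2(id78) recv 78: ELECTED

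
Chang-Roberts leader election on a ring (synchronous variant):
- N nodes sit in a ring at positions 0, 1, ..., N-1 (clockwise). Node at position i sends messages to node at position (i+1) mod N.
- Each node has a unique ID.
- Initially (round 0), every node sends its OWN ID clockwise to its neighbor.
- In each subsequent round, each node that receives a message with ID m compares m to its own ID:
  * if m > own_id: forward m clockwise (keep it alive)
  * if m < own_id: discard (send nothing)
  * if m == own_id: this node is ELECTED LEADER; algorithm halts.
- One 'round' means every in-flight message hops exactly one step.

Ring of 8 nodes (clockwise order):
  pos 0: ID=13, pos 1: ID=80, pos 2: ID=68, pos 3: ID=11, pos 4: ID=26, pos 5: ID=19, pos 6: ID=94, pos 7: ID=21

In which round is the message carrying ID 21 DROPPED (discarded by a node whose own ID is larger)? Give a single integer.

Round 1: pos1(id80) recv 13: drop; pos2(id68) recv 80: fwd; pos3(id11) recv 68: fwd; pos4(id26) recv 11: drop; pos5(id19) recv 26: fwd; pos6(id94) recv 19: drop; pos7(id21) recv 94: fwd; pos0(id13) recv 21: fwd
Round 2: pos3(id11) recv 80: fwd; pos4(id26) recv 68: fwd; pos6(id94) recv 26: drop; pos0(id13) recv 94: fwd; pos1(id80) recv 21: drop
Round 3: pos4(id26) recv 80: fwd; pos5(id19) recv 68: fwd; pos1(id80) recv 94: fwd
Round 4: pos5(id19) recv 80: fwd; pos6(id94) recv 68: drop; pos2(id68) recv 94: fwd
Round 5: pos6(id94) recv 80: drop; pos3(id11) recv 94: fwd
Round 6: pos4(id26) recv 94: fwd
Round 7: pos5(id19) recv 94: fwd
Round 8: pos6(id94) recv 94: ELECTED
Message ID 21 originates at pos 7; dropped at pos 1 in round 2

Answer: 2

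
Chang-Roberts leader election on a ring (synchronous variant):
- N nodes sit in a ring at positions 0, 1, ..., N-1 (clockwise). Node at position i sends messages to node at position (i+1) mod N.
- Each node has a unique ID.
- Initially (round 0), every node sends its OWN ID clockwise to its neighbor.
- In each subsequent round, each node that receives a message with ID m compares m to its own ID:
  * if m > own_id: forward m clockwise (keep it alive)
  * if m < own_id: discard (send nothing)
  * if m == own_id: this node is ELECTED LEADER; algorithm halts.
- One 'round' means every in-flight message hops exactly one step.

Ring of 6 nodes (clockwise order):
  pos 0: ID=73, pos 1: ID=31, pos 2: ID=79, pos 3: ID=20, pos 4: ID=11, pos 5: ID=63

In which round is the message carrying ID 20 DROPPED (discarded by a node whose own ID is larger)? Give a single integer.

Round 1: pos1(id31) recv 73: fwd; pos2(id79) recv 31: drop; pos3(id20) recv 79: fwd; pos4(id11) recv 20: fwd; pos5(id63) recv 11: drop; pos0(id73) recv 63: drop
Round 2: pos2(id79) recv 73: drop; pos4(id11) recv 79: fwd; pos5(id63) recv 20: drop
Round 3: pos5(id63) recv 79: fwd
Round 4: pos0(id73) recv 79: fwd
Round 5: pos1(id31) recv 79: fwd
Round 6: pos2(id79) recv 79: ELECTED
Message ID 20 originates at pos 3; dropped at pos 5 in round 2

Answer: 2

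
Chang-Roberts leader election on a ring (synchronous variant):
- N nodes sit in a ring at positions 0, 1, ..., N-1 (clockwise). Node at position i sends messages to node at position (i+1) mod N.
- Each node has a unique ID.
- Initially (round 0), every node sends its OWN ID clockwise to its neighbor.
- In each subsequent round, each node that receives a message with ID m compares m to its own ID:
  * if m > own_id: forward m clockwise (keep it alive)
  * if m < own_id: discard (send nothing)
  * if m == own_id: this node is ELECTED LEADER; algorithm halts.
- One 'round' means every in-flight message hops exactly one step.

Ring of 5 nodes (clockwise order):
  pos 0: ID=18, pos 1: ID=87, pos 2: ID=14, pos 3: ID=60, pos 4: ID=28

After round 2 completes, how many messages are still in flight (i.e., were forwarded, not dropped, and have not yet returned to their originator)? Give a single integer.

Round 1: pos1(id87) recv 18: drop; pos2(id14) recv 87: fwd; pos3(id60) recv 14: drop; pos4(id28) recv 60: fwd; pos0(id18) recv 28: fwd
Round 2: pos3(id60) recv 87: fwd; pos0(id18) recv 60: fwd; pos1(id87) recv 28: drop
After round 2: 2 messages still in flight

Answer: 2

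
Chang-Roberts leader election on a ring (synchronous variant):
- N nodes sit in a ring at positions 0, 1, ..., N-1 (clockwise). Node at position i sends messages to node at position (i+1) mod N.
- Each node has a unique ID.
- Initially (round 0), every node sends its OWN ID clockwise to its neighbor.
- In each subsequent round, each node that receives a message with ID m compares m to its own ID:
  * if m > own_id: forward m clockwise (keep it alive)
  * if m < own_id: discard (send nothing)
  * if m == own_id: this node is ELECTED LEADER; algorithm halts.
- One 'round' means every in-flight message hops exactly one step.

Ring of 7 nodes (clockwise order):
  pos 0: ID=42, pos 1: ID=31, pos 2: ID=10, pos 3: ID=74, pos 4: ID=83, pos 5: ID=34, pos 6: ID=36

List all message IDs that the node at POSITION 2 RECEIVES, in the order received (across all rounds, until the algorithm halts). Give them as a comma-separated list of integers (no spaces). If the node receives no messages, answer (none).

Answer: 31,42,83

Derivation:
Round 1: pos1(id31) recv 42: fwd; pos2(id10) recv 31: fwd; pos3(id74) recv 10: drop; pos4(id83) recv 74: drop; pos5(id34) recv 83: fwd; pos6(id36) recv 34: drop; pos0(id42) recv 36: drop
Round 2: pos2(id10) recv 42: fwd; pos3(id74) recv 31: drop; pos6(id36) recv 83: fwd
Round 3: pos3(id74) recv 42: drop; pos0(id42) recv 83: fwd
Round 4: pos1(id31) recv 83: fwd
Round 5: pos2(id10) recv 83: fwd
Round 6: pos3(id74) recv 83: fwd
Round 7: pos4(id83) recv 83: ELECTED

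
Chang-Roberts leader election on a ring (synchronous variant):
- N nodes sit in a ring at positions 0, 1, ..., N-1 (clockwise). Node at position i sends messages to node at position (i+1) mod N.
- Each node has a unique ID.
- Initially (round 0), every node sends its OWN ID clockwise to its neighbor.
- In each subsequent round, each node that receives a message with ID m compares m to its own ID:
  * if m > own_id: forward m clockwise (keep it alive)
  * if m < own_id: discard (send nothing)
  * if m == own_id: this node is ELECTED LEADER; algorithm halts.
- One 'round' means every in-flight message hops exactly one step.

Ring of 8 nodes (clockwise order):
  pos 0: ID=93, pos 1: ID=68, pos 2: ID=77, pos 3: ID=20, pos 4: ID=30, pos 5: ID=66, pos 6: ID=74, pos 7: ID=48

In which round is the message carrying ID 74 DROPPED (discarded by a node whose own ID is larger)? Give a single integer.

Round 1: pos1(id68) recv 93: fwd; pos2(id77) recv 68: drop; pos3(id20) recv 77: fwd; pos4(id30) recv 20: drop; pos5(id66) recv 30: drop; pos6(id74) recv 66: drop; pos7(id48) recv 74: fwd; pos0(id93) recv 48: drop
Round 2: pos2(id77) recv 93: fwd; pos4(id30) recv 77: fwd; pos0(id93) recv 74: drop
Round 3: pos3(id20) recv 93: fwd; pos5(id66) recv 77: fwd
Round 4: pos4(id30) recv 93: fwd; pos6(id74) recv 77: fwd
Round 5: pos5(id66) recv 93: fwd; pos7(id48) recv 77: fwd
Round 6: pos6(id74) recv 93: fwd; pos0(id93) recv 77: drop
Round 7: pos7(id48) recv 93: fwd
Round 8: pos0(id93) recv 93: ELECTED
Message ID 74 originates at pos 6; dropped at pos 0 in round 2

Answer: 2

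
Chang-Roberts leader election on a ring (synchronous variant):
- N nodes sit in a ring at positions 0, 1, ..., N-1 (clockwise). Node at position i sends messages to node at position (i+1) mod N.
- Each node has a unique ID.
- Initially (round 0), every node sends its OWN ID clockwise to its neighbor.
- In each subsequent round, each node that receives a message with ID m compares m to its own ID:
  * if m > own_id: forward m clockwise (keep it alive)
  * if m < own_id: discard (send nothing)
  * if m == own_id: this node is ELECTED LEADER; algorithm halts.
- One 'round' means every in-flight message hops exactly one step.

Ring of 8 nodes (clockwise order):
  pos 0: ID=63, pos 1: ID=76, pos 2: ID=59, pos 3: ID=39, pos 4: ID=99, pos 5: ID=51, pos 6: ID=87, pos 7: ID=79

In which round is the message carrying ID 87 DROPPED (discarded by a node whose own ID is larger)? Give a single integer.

Round 1: pos1(id76) recv 63: drop; pos2(id59) recv 76: fwd; pos3(id39) recv 59: fwd; pos4(id99) recv 39: drop; pos5(id51) recv 99: fwd; pos6(id87) recv 51: drop; pos7(id79) recv 87: fwd; pos0(id63) recv 79: fwd
Round 2: pos3(id39) recv 76: fwd; pos4(id99) recv 59: drop; pos6(id87) recv 99: fwd; pos0(id63) recv 87: fwd; pos1(id76) recv 79: fwd
Round 3: pos4(id99) recv 76: drop; pos7(id79) recv 99: fwd; pos1(id76) recv 87: fwd; pos2(id59) recv 79: fwd
Round 4: pos0(id63) recv 99: fwd; pos2(id59) recv 87: fwd; pos3(id39) recv 79: fwd
Round 5: pos1(id76) recv 99: fwd; pos3(id39) recv 87: fwd; pos4(id99) recv 79: drop
Round 6: pos2(id59) recv 99: fwd; pos4(id99) recv 87: drop
Round 7: pos3(id39) recv 99: fwd
Round 8: pos4(id99) recv 99: ELECTED
Message ID 87 originates at pos 6; dropped at pos 4 in round 6

Answer: 6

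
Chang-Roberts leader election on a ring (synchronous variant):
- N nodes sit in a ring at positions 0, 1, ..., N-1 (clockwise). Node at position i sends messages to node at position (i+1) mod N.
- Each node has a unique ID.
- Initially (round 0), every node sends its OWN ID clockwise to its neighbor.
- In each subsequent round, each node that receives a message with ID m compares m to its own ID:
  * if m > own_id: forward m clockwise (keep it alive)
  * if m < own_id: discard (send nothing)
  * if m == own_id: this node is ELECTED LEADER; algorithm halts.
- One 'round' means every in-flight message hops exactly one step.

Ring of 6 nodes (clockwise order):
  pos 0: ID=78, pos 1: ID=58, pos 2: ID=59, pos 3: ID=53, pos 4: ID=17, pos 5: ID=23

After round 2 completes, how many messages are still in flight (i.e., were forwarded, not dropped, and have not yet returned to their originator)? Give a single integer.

Round 1: pos1(id58) recv 78: fwd; pos2(id59) recv 58: drop; pos3(id53) recv 59: fwd; pos4(id17) recv 53: fwd; pos5(id23) recv 17: drop; pos0(id78) recv 23: drop
Round 2: pos2(id59) recv 78: fwd; pos4(id17) recv 59: fwd; pos5(id23) recv 53: fwd
After round 2: 3 messages still in flight

Answer: 3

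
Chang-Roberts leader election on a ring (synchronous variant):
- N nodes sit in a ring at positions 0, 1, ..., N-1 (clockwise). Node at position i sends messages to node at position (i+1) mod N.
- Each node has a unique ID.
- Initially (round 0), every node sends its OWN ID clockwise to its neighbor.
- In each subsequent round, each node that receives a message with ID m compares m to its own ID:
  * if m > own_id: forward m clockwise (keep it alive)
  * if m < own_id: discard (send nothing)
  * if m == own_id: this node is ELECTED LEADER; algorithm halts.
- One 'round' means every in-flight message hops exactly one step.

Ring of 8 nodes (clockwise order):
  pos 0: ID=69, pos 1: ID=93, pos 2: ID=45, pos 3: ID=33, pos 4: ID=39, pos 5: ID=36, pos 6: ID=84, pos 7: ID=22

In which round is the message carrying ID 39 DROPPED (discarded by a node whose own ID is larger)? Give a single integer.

Round 1: pos1(id93) recv 69: drop; pos2(id45) recv 93: fwd; pos3(id33) recv 45: fwd; pos4(id39) recv 33: drop; pos5(id36) recv 39: fwd; pos6(id84) recv 36: drop; pos7(id22) recv 84: fwd; pos0(id69) recv 22: drop
Round 2: pos3(id33) recv 93: fwd; pos4(id39) recv 45: fwd; pos6(id84) recv 39: drop; pos0(id69) recv 84: fwd
Round 3: pos4(id39) recv 93: fwd; pos5(id36) recv 45: fwd; pos1(id93) recv 84: drop
Round 4: pos5(id36) recv 93: fwd; pos6(id84) recv 45: drop
Round 5: pos6(id84) recv 93: fwd
Round 6: pos7(id22) recv 93: fwd
Round 7: pos0(id69) recv 93: fwd
Round 8: pos1(id93) recv 93: ELECTED
Message ID 39 originates at pos 4; dropped at pos 6 in round 2

Answer: 2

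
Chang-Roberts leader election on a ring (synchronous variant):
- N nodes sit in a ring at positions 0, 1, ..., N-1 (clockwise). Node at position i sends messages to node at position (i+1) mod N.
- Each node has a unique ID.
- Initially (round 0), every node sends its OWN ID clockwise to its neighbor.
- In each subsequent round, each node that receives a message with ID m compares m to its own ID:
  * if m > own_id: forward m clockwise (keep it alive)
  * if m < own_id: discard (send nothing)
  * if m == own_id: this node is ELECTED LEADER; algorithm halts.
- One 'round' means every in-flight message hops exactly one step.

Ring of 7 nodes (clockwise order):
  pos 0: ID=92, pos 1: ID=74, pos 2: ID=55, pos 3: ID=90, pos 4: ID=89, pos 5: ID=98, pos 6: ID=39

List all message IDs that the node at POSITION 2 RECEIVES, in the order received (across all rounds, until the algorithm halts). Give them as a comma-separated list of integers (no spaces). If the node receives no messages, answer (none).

Answer: 74,92,98

Derivation:
Round 1: pos1(id74) recv 92: fwd; pos2(id55) recv 74: fwd; pos3(id90) recv 55: drop; pos4(id89) recv 90: fwd; pos5(id98) recv 89: drop; pos6(id39) recv 98: fwd; pos0(id92) recv 39: drop
Round 2: pos2(id55) recv 92: fwd; pos3(id90) recv 74: drop; pos5(id98) recv 90: drop; pos0(id92) recv 98: fwd
Round 3: pos3(id90) recv 92: fwd; pos1(id74) recv 98: fwd
Round 4: pos4(id89) recv 92: fwd; pos2(id55) recv 98: fwd
Round 5: pos5(id98) recv 92: drop; pos3(id90) recv 98: fwd
Round 6: pos4(id89) recv 98: fwd
Round 7: pos5(id98) recv 98: ELECTED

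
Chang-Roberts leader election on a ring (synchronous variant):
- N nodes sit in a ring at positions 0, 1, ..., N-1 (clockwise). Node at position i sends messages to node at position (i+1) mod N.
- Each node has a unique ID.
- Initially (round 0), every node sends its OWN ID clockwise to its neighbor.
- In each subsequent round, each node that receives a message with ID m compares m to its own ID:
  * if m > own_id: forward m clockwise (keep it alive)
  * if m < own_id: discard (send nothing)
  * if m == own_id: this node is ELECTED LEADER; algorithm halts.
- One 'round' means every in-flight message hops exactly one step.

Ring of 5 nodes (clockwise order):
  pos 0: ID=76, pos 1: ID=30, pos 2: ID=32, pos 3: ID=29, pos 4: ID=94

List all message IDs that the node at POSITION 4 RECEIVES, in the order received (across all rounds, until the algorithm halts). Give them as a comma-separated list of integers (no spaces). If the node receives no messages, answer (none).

Answer: 29,32,76,94

Derivation:
Round 1: pos1(id30) recv 76: fwd; pos2(id32) recv 30: drop; pos3(id29) recv 32: fwd; pos4(id94) recv 29: drop; pos0(id76) recv 94: fwd
Round 2: pos2(id32) recv 76: fwd; pos4(id94) recv 32: drop; pos1(id30) recv 94: fwd
Round 3: pos3(id29) recv 76: fwd; pos2(id32) recv 94: fwd
Round 4: pos4(id94) recv 76: drop; pos3(id29) recv 94: fwd
Round 5: pos4(id94) recv 94: ELECTED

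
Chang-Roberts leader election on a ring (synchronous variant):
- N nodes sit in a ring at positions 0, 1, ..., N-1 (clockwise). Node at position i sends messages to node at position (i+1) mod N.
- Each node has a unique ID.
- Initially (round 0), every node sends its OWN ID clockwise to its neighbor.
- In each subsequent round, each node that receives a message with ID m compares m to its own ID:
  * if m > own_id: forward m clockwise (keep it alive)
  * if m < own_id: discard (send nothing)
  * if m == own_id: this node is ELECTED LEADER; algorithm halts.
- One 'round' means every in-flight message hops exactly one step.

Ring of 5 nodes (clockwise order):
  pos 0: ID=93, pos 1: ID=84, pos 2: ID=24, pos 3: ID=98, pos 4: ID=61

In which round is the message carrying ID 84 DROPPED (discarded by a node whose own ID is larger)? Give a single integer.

Round 1: pos1(id84) recv 93: fwd; pos2(id24) recv 84: fwd; pos3(id98) recv 24: drop; pos4(id61) recv 98: fwd; pos0(id93) recv 61: drop
Round 2: pos2(id24) recv 93: fwd; pos3(id98) recv 84: drop; pos0(id93) recv 98: fwd
Round 3: pos3(id98) recv 93: drop; pos1(id84) recv 98: fwd
Round 4: pos2(id24) recv 98: fwd
Round 5: pos3(id98) recv 98: ELECTED
Message ID 84 originates at pos 1; dropped at pos 3 in round 2

Answer: 2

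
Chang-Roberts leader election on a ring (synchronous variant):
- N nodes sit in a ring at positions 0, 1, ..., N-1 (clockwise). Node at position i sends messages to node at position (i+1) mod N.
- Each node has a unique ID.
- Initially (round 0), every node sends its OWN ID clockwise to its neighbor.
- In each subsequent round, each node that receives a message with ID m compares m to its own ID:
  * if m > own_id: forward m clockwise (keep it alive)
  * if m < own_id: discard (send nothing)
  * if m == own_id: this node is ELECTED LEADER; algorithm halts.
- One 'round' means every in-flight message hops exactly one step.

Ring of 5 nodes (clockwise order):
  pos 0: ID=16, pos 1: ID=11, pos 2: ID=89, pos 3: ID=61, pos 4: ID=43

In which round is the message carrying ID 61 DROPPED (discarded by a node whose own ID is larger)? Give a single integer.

Answer: 4

Derivation:
Round 1: pos1(id11) recv 16: fwd; pos2(id89) recv 11: drop; pos3(id61) recv 89: fwd; pos4(id43) recv 61: fwd; pos0(id16) recv 43: fwd
Round 2: pos2(id89) recv 16: drop; pos4(id43) recv 89: fwd; pos0(id16) recv 61: fwd; pos1(id11) recv 43: fwd
Round 3: pos0(id16) recv 89: fwd; pos1(id11) recv 61: fwd; pos2(id89) recv 43: drop
Round 4: pos1(id11) recv 89: fwd; pos2(id89) recv 61: drop
Round 5: pos2(id89) recv 89: ELECTED
Message ID 61 originates at pos 3; dropped at pos 2 in round 4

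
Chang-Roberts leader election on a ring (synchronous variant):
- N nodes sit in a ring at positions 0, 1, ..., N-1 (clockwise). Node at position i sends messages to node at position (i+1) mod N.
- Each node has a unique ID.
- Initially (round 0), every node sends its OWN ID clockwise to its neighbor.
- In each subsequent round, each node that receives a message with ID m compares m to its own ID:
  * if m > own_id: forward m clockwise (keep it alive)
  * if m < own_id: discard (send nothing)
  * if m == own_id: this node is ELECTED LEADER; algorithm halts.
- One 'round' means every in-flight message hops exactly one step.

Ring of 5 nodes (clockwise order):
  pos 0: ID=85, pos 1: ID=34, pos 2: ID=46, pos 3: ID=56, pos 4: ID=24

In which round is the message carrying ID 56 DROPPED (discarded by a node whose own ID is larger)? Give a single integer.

Answer: 2

Derivation:
Round 1: pos1(id34) recv 85: fwd; pos2(id46) recv 34: drop; pos3(id56) recv 46: drop; pos4(id24) recv 56: fwd; pos0(id85) recv 24: drop
Round 2: pos2(id46) recv 85: fwd; pos0(id85) recv 56: drop
Round 3: pos3(id56) recv 85: fwd
Round 4: pos4(id24) recv 85: fwd
Round 5: pos0(id85) recv 85: ELECTED
Message ID 56 originates at pos 3; dropped at pos 0 in round 2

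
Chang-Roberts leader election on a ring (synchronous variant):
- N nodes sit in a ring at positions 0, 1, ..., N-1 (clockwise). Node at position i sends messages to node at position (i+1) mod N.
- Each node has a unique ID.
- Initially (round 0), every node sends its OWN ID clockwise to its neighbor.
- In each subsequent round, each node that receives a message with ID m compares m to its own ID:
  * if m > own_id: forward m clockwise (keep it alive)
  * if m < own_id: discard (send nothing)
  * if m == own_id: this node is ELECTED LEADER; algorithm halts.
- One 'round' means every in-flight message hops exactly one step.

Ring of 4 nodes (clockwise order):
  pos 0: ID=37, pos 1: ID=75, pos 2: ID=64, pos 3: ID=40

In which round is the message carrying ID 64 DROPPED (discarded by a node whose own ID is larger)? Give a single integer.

Round 1: pos1(id75) recv 37: drop; pos2(id64) recv 75: fwd; pos3(id40) recv 64: fwd; pos0(id37) recv 40: fwd
Round 2: pos3(id40) recv 75: fwd; pos0(id37) recv 64: fwd; pos1(id75) recv 40: drop
Round 3: pos0(id37) recv 75: fwd; pos1(id75) recv 64: drop
Round 4: pos1(id75) recv 75: ELECTED
Message ID 64 originates at pos 2; dropped at pos 1 in round 3

Answer: 3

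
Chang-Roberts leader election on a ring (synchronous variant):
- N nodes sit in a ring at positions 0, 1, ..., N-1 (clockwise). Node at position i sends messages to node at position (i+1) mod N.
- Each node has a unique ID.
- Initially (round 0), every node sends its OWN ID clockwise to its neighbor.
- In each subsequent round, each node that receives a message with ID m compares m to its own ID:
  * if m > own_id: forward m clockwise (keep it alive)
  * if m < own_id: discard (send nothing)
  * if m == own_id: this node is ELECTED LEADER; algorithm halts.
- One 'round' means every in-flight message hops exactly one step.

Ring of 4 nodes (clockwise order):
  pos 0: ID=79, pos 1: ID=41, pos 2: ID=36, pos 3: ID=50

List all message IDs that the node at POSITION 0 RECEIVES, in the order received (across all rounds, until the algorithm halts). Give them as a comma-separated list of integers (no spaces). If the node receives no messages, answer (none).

Answer: 50,79

Derivation:
Round 1: pos1(id41) recv 79: fwd; pos2(id36) recv 41: fwd; pos3(id50) recv 36: drop; pos0(id79) recv 50: drop
Round 2: pos2(id36) recv 79: fwd; pos3(id50) recv 41: drop
Round 3: pos3(id50) recv 79: fwd
Round 4: pos0(id79) recv 79: ELECTED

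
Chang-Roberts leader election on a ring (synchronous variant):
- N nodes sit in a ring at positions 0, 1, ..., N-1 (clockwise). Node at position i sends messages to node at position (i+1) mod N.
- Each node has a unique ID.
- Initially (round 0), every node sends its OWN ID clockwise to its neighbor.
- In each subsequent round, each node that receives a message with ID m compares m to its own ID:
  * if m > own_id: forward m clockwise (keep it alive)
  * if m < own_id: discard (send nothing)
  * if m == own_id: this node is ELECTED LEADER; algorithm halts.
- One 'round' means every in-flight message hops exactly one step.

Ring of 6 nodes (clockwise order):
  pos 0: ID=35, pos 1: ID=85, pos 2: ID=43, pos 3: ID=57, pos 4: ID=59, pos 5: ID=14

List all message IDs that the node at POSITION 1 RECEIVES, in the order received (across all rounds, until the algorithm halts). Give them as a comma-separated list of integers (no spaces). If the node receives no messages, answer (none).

Round 1: pos1(id85) recv 35: drop; pos2(id43) recv 85: fwd; pos3(id57) recv 43: drop; pos4(id59) recv 57: drop; pos5(id14) recv 59: fwd; pos0(id35) recv 14: drop
Round 2: pos3(id57) recv 85: fwd; pos0(id35) recv 59: fwd
Round 3: pos4(id59) recv 85: fwd; pos1(id85) recv 59: drop
Round 4: pos5(id14) recv 85: fwd
Round 5: pos0(id35) recv 85: fwd
Round 6: pos1(id85) recv 85: ELECTED

Answer: 35,59,85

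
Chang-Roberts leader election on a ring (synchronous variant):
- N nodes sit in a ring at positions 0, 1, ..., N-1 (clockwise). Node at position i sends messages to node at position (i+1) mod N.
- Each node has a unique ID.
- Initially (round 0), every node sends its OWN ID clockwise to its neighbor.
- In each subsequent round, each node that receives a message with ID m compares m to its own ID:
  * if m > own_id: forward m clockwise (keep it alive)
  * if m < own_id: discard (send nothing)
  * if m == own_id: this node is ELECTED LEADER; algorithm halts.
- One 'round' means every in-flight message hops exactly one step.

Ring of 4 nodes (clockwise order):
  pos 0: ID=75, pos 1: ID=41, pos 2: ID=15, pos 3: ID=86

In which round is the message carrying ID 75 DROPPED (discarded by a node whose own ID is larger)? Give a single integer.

Answer: 3

Derivation:
Round 1: pos1(id41) recv 75: fwd; pos2(id15) recv 41: fwd; pos3(id86) recv 15: drop; pos0(id75) recv 86: fwd
Round 2: pos2(id15) recv 75: fwd; pos3(id86) recv 41: drop; pos1(id41) recv 86: fwd
Round 3: pos3(id86) recv 75: drop; pos2(id15) recv 86: fwd
Round 4: pos3(id86) recv 86: ELECTED
Message ID 75 originates at pos 0; dropped at pos 3 in round 3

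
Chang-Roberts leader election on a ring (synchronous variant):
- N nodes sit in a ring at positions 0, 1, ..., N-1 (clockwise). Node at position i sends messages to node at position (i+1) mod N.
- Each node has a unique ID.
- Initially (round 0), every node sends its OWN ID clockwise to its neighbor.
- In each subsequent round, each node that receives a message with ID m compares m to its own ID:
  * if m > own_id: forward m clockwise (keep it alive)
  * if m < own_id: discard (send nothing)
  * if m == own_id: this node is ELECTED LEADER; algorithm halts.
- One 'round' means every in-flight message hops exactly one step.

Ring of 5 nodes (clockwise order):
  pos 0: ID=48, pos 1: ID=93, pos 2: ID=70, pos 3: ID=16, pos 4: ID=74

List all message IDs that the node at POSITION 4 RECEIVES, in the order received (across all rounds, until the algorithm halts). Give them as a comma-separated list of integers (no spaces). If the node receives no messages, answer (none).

Answer: 16,70,93

Derivation:
Round 1: pos1(id93) recv 48: drop; pos2(id70) recv 93: fwd; pos3(id16) recv 70: fwd; pos4(id74) recv 16: drop; pos0(id48) recv 74: fwd
Round 2: pos3(id16) recv 93: fwd; pos4(id74) recv 70: drop; pos1(id93) recv 74: drop
Round 3: pos4(id74) recv 93: fwd
Round 4: pos0(id48) recv 93: fwd
Round 5: pos1(id93) recv 93: ELECTED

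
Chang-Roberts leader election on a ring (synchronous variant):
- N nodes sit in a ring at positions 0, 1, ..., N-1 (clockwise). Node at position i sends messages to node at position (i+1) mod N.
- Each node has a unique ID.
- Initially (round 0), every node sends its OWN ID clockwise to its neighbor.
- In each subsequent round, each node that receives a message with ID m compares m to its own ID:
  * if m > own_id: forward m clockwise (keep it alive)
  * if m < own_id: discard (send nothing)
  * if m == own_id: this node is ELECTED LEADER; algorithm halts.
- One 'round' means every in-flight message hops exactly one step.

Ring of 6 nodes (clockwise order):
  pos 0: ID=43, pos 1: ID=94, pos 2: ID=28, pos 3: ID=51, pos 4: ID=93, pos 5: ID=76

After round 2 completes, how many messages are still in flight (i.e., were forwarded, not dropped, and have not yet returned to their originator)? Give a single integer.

Answer: 2

Derivation:
Round 1: pos1(id94) recv 43: drop; pos2(id28) recv 94: fwd; pos3(id51) recv 28: drop; pos4(id93) recv 51: drop; pos5(id76) recv 93: fwd; pos0(id43) recv 76: fwd
Round 2: pos3(id51) recv 94: fwd; pos0(id43) recv 93: fwd; pos1(id94) recv 76: drop
After round 2: 2 messages still in flight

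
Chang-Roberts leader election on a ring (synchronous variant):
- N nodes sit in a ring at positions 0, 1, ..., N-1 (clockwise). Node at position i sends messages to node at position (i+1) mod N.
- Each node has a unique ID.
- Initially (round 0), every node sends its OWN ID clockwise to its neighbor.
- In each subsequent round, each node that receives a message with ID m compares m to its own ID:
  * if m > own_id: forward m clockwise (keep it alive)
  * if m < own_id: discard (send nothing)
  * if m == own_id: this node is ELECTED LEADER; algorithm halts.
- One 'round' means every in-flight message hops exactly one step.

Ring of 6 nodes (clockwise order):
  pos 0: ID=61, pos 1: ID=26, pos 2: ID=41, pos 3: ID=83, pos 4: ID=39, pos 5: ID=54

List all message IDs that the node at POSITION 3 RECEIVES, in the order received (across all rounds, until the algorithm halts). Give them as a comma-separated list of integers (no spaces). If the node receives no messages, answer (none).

Answer: 41,61,83

Derivation:
Round 1: pos1(id26) recv 61: fwd; pos2(id41) recv 26: drop; pos3(id83) recv 41: drop; pos4(id39) recv 83: fwd; pos5(id54) recv 39: drop; pos0(id61) recv 54: drop
Round 2: pos2(id41) recv 61: fwd; pos5(id54) recv 83: fwd
Round 3: pos3(id83) recv 61: drop; pos0(id61) recv 83: fwd
Round 4: pos1(id26) recv 83: fwd
Round 5: pos2(id41) recv 83: fwd
Round 6: pos3(id83) recv 83: ELECTED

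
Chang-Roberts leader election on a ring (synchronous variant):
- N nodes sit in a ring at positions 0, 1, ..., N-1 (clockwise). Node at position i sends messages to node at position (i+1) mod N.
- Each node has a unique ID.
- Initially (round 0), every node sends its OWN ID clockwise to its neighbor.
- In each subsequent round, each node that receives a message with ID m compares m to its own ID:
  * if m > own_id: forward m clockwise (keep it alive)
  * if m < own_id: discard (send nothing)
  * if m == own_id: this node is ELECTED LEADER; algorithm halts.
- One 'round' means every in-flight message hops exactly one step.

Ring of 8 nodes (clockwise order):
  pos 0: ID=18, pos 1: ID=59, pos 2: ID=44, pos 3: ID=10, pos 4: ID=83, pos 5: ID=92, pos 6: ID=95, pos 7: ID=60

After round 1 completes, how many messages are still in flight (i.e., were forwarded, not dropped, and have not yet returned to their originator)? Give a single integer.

Round 1: pos1(id59) recv 18: drop; pos2(id44) recv 59: fwd; pos3(id10) recv 44: fwd; pos4(id83) recv 10: drop; pos5(id92) recv 83: drop; pos6(id95) recv 92: drop; pos7(id60) recv 95: fwd; pos0(id18) recv 60: fwd
After round 1: 4 messages still in flight

Answer: 4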